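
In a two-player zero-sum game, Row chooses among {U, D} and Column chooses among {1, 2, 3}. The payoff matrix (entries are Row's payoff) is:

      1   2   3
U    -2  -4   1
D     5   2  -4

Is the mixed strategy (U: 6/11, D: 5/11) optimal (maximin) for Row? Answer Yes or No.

Yes

Against 1 this mix gives (6/11)·(-2) + (5/11)·5 = 13/11.
Against 2 this mix gives (6/11)·(-4) + (5/11)·2 = -14/11.
Against 3 this mix gives (6/11)·1 + (5/11)·(-4) = -14/11.
All of Column's active replies (2, 3) yield -14/11, and no column does worse for Row. The mix makes Column indifferent and guarantees -14/11, so it is optimal.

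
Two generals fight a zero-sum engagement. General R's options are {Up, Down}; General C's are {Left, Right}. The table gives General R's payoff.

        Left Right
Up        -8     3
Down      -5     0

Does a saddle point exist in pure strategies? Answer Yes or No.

Yes

Row minima: Up → -8, Down → -5; maximin = -5.
Column maxima: Left → -5, Right → 3; minimax = -5.
maximin = minimax = -5, so a saddle point exists.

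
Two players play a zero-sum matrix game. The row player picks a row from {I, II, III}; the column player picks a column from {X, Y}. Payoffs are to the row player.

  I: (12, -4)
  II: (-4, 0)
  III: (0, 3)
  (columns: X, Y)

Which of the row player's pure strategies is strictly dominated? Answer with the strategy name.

III gives a strictly higher payoff than II against every column: 0 > -4, 3 > 0.
So II is strictly dominated and the row player never plays it.

II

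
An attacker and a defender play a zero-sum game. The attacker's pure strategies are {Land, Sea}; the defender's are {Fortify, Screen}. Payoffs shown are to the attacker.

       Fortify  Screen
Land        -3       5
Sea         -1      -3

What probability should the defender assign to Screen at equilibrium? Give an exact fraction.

Row minima: Land → -3, Sea → -3; maximin = -3.
Column maxima: Fortify → -1, Screen → 5; minimax = -1.
-3 ≠ -1, so there is no saddle point; optimal play is mixed.
Let the attacker play Land with probability p. Expected payoff against Fortify: (-3)p + (-1)(1−p) = −2p − 1; against Screen: 5p + (-3)(1−p) = 8p − 3.
Setting these equal: −2p − 1 = 8p − 3 ⇒ −10p = -2 ⇒ p = 1/5, and the value is (-2)·(1/5) − 1 = -7/5.
For the defender: with q = P(Fortify), equating Land's and Sea's payoffs gives −8q + 5 = 2q − 3 ⇒ q = 4/5.

1/5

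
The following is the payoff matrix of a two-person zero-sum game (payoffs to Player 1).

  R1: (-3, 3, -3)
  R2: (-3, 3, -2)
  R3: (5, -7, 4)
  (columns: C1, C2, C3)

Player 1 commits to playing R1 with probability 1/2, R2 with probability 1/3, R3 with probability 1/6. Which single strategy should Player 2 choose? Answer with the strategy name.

If Player 2 plays C1, Player 1's expected payoff is (1/2)·(-3) + (1/3)·(-3) + (1/6)·5 = -5/3.
If Player 2 plays C2, Player 1's expected payoff is (1/2)·3 + (1/3)·3 + (1/6)·(-7) = 4/3.
If Player 2 plays C3, Player 1's expected payoff is (1/2)·(-3) + (1/3)·(-2) + (1/6)·4 = -3/2.
Player 2 minimizes Player 1's payoff; the smallest is -5/3, so the best response is C1.

C1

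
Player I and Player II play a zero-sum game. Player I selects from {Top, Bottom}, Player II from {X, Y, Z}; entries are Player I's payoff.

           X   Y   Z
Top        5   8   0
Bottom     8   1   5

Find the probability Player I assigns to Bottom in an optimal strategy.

2/3

Row minima: Top → 0, Bottom → 1; maximin = 1.
Column maxima: X → 8, Y → 8, Z → 5; minimax = 5.
1 ≠ 5, so there is no saddle point; optimal play is mixed.
X is strictly dominated by Z (it gives Player I strictly more in every row), so Player II never plays it.
On the remaining 2×2 (Top, Bottom vs Y, Z):
Let Player I play Top with probability p. Expected payoff against Y: 8p + 1(1−p) = 7p + 1; against Z: 0p + 5(1−p) = −5p + 5.
Setting these equal: 7p + 1 = −5p + 5 ⇒ 12p = 4 ⇒ p = 1/3, and the value is (7)·(1/3) + 1 = 10/3.
For Player II: with q = P(Y), equating Top's and Bottom's payoffs gives 8q = −4q + 5 ⇒ q = 5/12.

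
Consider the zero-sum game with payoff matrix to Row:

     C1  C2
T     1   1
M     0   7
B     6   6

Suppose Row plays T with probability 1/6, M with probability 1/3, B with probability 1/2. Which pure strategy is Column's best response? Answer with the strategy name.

C1

If Column plays C1, Row's expected payoff is (1/6)·1 + (1/3)·0 + (1/2)·6 = 19/6.
If Column plays C2, Row's expected payoff is (1/6)·1 + (1/3)·7 + (1/2)·6 = 11/2.
Column minimizes Row's payoff; the smallest is 19/6, so the best response is C1.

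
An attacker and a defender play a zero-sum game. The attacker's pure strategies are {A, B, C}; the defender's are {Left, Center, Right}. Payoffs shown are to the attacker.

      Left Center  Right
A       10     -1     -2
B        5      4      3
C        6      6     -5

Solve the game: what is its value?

3

Row minima: A → -2, B → 3, C → -5; maximin = 3.
Column maxima: Left → 10, Center → 6, Right → 3; minimax = 3.
Since maximin = minimax = 3, there is a saddle point and the value is 3.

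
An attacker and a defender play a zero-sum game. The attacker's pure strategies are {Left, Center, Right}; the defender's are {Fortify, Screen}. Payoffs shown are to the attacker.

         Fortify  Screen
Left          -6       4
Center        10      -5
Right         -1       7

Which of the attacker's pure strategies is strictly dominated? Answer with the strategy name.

Right gives a strictly higher payoff than Left against every column: -1 > -6, 7 > 4.
So Left is strictly dominated and the attacker never plays it.

Left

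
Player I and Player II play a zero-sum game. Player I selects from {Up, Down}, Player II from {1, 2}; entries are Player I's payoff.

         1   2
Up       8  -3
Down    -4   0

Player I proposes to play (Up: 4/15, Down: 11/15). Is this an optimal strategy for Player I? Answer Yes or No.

Against 1 this mix gives (4/15)·8 + (11/15)·(-4) = -4/5.
Against 2 this mix gives (4/15)·(-3) + (11/15)·0 = -4/5.
All of Player II's active replies (1, 2) yield -4/5, and no column does worse for Player I. The mix makes Player II indifferent and guarantees -4/5, so it is optimal.

Yes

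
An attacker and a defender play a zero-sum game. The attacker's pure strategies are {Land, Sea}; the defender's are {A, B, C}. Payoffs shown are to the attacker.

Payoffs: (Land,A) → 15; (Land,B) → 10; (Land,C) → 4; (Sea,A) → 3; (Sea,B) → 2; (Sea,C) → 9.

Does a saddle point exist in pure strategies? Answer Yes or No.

No

Row minima: Land → 4, Sea → 2; maximin = 4.
Column maxima: A → 15, B → 10, C → 9; minimax = 9.
4 ≠ 9, so no pure-strategy equilibrium exists.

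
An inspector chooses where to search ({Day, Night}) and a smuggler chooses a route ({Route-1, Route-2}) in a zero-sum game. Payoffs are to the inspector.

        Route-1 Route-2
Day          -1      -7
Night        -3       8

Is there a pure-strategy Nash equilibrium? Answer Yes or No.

No

Row minima: Day → -7, Night → -3; maximin = -3.
Column maxima: Route-1 → -1, Route-2 → 8; minimax = -1.
-3 ≠ -1, so no pure-strategy equilibrium exists.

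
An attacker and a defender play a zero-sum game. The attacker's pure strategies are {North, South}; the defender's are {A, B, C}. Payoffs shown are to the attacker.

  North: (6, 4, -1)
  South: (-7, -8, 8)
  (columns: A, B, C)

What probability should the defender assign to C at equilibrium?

4/7

Row minima: North → -1, South → -8; maximin = -1.
Column maxima: A → 6, B → 4, C → 8; minimax = 4.
-1 ≠ 4, so there is no saddle point; optimal play is mixed.
A is strictly dominated by B (it gives the attacker strictly more in every row), so the defender never plays it.
On the remaining 2×2 (North, South vs B, C):
Let the attacker play North with probability p. Expected payoff against B: 4p + (-8)(1−p) = 12p − 8; against C: (-1)p + 8(1−p) = −9p + 8.
Setting these equal: 12p − 8 = −9p + 8 ⇒ 21p = 16 ⇒ p = 16/21, and the value is (12)·(16/21) − 8 = 8/7.
For the defender: with q = P(B), equating North's and South's payoffs gives 5q − 1 = −16q + 8 ⇒ q = 3/7.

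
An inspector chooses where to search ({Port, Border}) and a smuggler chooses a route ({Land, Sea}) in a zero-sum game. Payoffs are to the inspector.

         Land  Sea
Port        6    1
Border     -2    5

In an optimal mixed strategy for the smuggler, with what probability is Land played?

Row minima: Port → 1, Border → -2; maximin = 1.
Column maxima: Land → 6, Sea → 5; minimax = 5.
1 ≠ 5, so there is no saddle point; optimal play is mixed.
Let the inspector play Port with probability p. Expected payoff against Land: 6p + (-2)(1−p) = 8p − 2; against Sea: 1p + 5(1−p) = −4p + 5.
Setting these equal: 8p − 2 = −4p + 5 ⇒ 12p = 7 ⇒ p = 7/12, and the value is (8)·(7/12) − 2 = 8/3.
For the smuggler: with q = P(Land), equating Port's and Border's payoffs gives 5q + 1 = −7q + 5 ⇒ q = 1/3.

1/3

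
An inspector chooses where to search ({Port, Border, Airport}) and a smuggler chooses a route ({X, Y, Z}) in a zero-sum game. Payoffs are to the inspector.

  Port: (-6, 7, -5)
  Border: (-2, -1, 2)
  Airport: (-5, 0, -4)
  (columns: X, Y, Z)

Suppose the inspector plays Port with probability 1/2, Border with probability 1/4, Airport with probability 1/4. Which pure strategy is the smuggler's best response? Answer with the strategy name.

If the smuggler plays X, the inspector's expected payoff is (1/2)·(-6) + (1/4)·(-2) + (1/4)·(-5) = -19/4.
If the smuggler plays Y, the inspector's expected payoff is (1/2)·7 + (1/4)·(-1) + (1/4)·0 = 13/4.
If the smuggler plays Z, the inspector's expected payoff is (1/2)·(-5) + (1/4)·2 + (1/4)·(-4) = -3.
The smuggler minimizes the inspector's payoff; the smallest is -19/4, so the best response is X.

X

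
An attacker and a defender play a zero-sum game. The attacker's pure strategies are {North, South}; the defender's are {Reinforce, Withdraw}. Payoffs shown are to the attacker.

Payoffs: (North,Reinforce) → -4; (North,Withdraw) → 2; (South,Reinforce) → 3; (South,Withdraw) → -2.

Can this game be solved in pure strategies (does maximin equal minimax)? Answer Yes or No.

Row minima: North → -4, South → -2; maximin = -2.
Column maxima: Reinforce → 3, Withdraw → 2; minimax = 2.
-2 ≠ 2, so no pure-strategy equilibrium exists.

No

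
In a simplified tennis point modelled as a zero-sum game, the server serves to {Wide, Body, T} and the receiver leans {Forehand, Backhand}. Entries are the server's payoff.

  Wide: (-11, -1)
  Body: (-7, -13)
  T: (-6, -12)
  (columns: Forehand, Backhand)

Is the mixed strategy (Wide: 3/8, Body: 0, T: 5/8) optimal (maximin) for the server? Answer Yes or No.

Yes

Against Forehand this mix gives (3/8)·(-11) + (5/8)·(-6) = -63/8.
Against Backhand this mix gives (3/8)·(-1) + (5/8)·(-12) = -63/8.
All of the receiver's active replies (Forehand, Backhand) yield -63/8, and no column does worse for the server. The mix makes the receiver indifferent and guarantees -63/8, so it is optimal.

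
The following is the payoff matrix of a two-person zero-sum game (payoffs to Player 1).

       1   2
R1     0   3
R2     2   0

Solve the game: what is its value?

Row minima: R1 → 0, R2 → 0; maximin = 0.
Column maxima: 1 → 2, 2 → 3; minimax = 2.
0 ≠ 2, so there is no saddle point; optimal play is mixed.
Let Player 1 play R1 with probability p. Expected payoff against 1: 0p + 2(1−p) = −2p + 2; against 2: 3p + 0(1−p) = 3p.
Setting these equal: −2p + 2 = 3p ⇒ −5p = -2 ⇒ p = 2/5, and the value is (-2)·(2/5) + 2 = 6/5.
For Player 2: with q = P(1), equating R1's and R2's payoffs gives −3q + 3 = 2q ⇒ q = 3/5.

6/5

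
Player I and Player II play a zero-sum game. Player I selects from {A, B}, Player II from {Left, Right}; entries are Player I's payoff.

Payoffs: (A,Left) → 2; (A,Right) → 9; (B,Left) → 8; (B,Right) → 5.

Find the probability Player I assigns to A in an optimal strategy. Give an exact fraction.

Row minima: A → 2, B → 5; maximin = 5.
Column maxima: Left → 8, Right → 9; minimax = 8.
5 ≠ 8, so there is no saddle point; optimal play is mixed.
Let Player I play A with probability p. Expected payoff against Left: 2p + 8(1−p) = −6p + 8; against Right: 9p + 5(1−p) = 4p + 5.
Setting these equal: −6p + 8 = 4p + 5 ⇒ −10p = -3 ⇒ p = 3/10, and the value is (-6)·(3/10) + 8 = 31/5.
For Player II: with q = P(Left), equating A's and B's payoffs gives −7q + 9 = 3q + 5 ⇒ q = 2/5.

3/10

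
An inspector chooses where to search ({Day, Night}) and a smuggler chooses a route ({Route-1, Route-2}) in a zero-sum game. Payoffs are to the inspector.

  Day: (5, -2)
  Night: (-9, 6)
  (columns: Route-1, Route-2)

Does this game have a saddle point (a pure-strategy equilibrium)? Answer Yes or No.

No

Row minima: Day → -2, Night → -9; maximin = -2.
Column maxima: Route-1 → 5, Route-2 → 6; minimax = 5.
-2 ≠ 5, so no pure-strategy equilibrium exists.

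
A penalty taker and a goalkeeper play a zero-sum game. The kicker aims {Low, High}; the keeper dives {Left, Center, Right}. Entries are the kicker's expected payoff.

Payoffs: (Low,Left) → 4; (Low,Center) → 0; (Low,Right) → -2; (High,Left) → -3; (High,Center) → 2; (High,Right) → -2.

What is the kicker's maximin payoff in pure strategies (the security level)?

-2

Row minima: Low → -2, High → -3.
The best of these is -2.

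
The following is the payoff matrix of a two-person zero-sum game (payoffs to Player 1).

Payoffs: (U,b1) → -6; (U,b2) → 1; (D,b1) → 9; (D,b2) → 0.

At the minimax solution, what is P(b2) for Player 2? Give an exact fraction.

Row minima: U → -6, D → 0; maximin = 0.
Column maxima: b1 → 9, b2 → 1; minimax = 1.
0 ≠ 1, so there is no saddle point; optimal play is mixed.
Let Player 1 play U with probability p. Expected payoff against b1: (-6)p + 9(1−p) = −15p + 9; against b2: 1p + 0(1−p) = p.
Setting these equal: −15p + 9 = p ⇒ −16p = -9 ⇒ p = 9/16, and the value is (-15)·(9/16) + 9 = 9/16.
For Player 2: with q = P(b1), equating U's and D's payoffs gives −7q + 1 = 9q ⇒ q = 1/16.

15/16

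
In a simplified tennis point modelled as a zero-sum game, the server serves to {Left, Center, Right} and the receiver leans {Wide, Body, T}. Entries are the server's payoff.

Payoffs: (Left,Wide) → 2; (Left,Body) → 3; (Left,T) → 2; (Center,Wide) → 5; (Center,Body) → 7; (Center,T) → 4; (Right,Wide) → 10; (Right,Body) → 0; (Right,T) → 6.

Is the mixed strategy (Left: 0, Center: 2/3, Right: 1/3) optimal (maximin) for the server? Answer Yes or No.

Yes

Against Wide this mix gives (2/3)·5 + (1/3)·10 = 20/3.
Against Body this mix gives (2/3)·7 + (1/3)·0 = 14/3.
Against T this mix gives (2/3)·4 + (1/3)·6 = 14/3.
All of the receiver's active replies (Body, T) yield 14/3, and no column does worse for the server. The mix makes the receiver indifferent and guarantees 14/3, so it is optimal.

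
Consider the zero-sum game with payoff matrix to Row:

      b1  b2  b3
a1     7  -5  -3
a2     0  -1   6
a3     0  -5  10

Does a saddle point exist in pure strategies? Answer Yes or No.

Yes

Row minima: a1 → -5, a2 → -1, a3 → -5; maximin = -1.
Column maxima: b1 → 7, b2 → -1, b3 → 10; minimax = -1.
maximin = minimax = -1, so a saddle point exists.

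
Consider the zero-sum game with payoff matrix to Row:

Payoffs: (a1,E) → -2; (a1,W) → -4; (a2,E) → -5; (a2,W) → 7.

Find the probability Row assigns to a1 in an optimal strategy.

Row minima: a1 → -4, a2 → -5; maximin = -4.
Column maxima: E → -2, W → 7; minimax = -2.
-4 ≠ -2, so there is no saddle point; optimal play is mixed.
Let Row play a1 with probability p. Expected payoff against E: (-2)p + (-5)(1−p) = 3p − 5; against W: (-4)p + 7(1−p) = −11p + 7.
Setting these equal: 3p − 5 = −11p + 7 ⇒ 14p = 12 ⇒ p = 6/7, and the value is (3)·(6/7) − 5 = -17/7.
For Column: with q = P(E), equating a1's and a2's payoffs gives 2q − 4 = −12q + 7 ⇒ q = 11/14.

6/7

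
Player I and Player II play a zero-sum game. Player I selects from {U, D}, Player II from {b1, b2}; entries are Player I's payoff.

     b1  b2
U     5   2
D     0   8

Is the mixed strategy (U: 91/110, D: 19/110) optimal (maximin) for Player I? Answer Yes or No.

No

Against b1 this mix gives (91/110)·5 + (19/110)·0 = 91/22.
Against b2 this mix gives (91/110)·2 + (19/110)·8 = 167/55.
Player II will play b2, holding Player I to 167/55. Shifting weight toward the row that does better against b2 would raise this floor (the equalizing mix achieves 40/11 against both b2 and b1), so the proposed strategy is not optimal.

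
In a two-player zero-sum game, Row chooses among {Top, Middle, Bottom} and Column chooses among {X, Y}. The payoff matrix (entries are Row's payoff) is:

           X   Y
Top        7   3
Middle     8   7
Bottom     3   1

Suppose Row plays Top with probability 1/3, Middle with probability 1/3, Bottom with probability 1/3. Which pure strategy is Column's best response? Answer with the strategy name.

Y

If Column plays X, Row's expected payoff is (1/3)·7 + (1/3)·8 + (1/3)·3 = 6.
If Column plays Y, Row's expected payoff is (1/3)·3 + (1/3)·7 + (1/3)·1 = 11/3.
Column minimizes Row's payoff; the smallest is 11/3, so the best response is Y.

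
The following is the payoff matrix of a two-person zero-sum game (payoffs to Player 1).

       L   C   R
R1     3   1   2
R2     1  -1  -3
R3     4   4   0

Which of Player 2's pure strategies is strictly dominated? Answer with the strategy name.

L

R holds Player 1's payoff strictly below L in every row: 2 < 3, -3 < 1, 0 < 4.
So L is strictly dominated for Player 2.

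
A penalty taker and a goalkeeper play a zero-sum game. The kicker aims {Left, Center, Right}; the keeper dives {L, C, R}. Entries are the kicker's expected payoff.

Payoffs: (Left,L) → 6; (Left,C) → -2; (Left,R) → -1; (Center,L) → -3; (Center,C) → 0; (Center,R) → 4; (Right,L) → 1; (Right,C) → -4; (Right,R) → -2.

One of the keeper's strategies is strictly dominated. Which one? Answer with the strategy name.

C holds the kicker's payoff strictly below R in every row: -2 < -1, 0 < 4, -4 < -2.
So R is strictly dominated for the keeper.

R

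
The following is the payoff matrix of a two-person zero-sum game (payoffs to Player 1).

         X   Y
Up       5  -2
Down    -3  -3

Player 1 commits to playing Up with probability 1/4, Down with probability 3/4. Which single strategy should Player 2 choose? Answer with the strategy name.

Y

If Player 2 plays X, Player 1's expected payoff is (1/4)·5 + (3/4)·(-3) = -1.
If Player 2 plays Y, Player 1's expected payoff is (1/4)·(-2) + (3/4)·(-3) = -11/4.
Player 2 minimizes Player 1's payoff; the smallest is -11/4, so the best response is Y.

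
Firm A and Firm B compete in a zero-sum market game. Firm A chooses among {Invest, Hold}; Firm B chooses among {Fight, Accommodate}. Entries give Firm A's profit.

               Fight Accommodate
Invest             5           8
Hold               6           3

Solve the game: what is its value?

11/2

Row minima: Invest → 5, Hold → 3; maximin = 5.
Column maxima: Fight → 6, Accommodate → 8; minimax = 6.
5 ≠ 6, so there is no saddle point; optimal play is mixed.
Let Firm A play Invest with probability p. Expected payoff against Fight: 5p + 6(1−p) = −p + 6; against Accommodate: 8p + 3(1−p) = 5p + 3.
Setting these equal: −p + 6 = 5p + 3 ⇒ −6p = -3 ⇒ p = 1/2, and the value is (-1)·(1/2) + 6 = 11/2.
For Firm B: with q = P(Fight), equating Invest's and Hold's payoffs gives −3q + 8 = 3q + 3 ⇒ q = 5/6.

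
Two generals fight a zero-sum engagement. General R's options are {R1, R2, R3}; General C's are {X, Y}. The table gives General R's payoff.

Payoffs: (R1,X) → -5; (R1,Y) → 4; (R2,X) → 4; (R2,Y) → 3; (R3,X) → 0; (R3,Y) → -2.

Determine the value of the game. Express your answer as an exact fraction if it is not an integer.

31/10

Row minima: R1 → -5, R2 → 3, R3 → -2; maximin = 3.
Column maxima: X → 4, Y → 4; minimax = 4.
3 ≠ 4, so there is no saddle point; optimal play is mixed.
R3 is strictly dominated by R2, so General R never plays it.
On the remaining 2×2 (R1, R2 vs X, Y):
Let General R play R1 with probability p. Expected payoff against X: (-5)p + 4(1−p) = −9p + 4; against Y: 4p + 3(1−p) = p + 3.
Setting these equal: −9p + 4 = p + 3 ⇒ −10p = -1 ⇒ p = 1/10, and the value is (-9)·(1/10) + 4 = 31/10.
For General C: with q = P(X), equating R1's and R2's payoffs gives −9q + 4 = q + 3 ⇒ q = 1/10.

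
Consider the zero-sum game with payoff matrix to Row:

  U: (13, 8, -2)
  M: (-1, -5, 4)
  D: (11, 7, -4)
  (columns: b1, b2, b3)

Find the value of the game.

Row minima: U → -2, M → -5, D → -4; maximin = -2.
Column maxima: b1 → 13, b2 → 8, b3 → 4; minimax = 4.
-2 ≠ 4, so there is no saddle point; optimal play is mixed.
D is strictly dominated by U, so Row never plays it.
b1 is strictly dominated by b2 (it gives Row strictly more in every row), so Column never plays it.
On the remaining 2×2 (U, M vs b2, b3):
Let Row play U with probability p. Expected payoff against b2: 8p + (-5)(1−p) = 13p − 5; against b3: (-2)p + 4(1−p) = −6p + 4.
Setting these equal: 13p − 5 = −6p + 4 ⇒ 19p = 9 ⇒ p = 9/19, and the value is (13)·(9/19) − 5 = 22/19.
For Column: with q = P(b2), equating U's and M's payoffs gives 10q − 2 = −9q + 4 ⇒ q = 6/19.

22/19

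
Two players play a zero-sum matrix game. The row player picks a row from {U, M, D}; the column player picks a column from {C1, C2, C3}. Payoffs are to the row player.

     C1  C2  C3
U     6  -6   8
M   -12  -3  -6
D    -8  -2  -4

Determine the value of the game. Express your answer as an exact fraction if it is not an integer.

Row minima: U → -6, M → -12, D → -8; maximin = -6.
Column maxima: C1 → 6, C2 → -2, C3 → 8; minimax = -2.
-6 ≠ -2, so there is no saddle point; optimal play is mixed.
M is strictly dominated by D, so the row player never plays it.
C3 is strictly dominated by C1 (it gives the row player strictly more in every row), so the column player never plays it.
On the remaining 2×2 (U, D vs C1, C2):
Let the row player play U with probability p. Expected payoff against C1: 6p + (-8)(1−p) = 14p − 8; against C2: (-6)p + (-2)(1−p) = −4p − 2.
Setting these equal: 14p − 8 = −4p − 2 ⇒ 18p = 6 ⇒ p = 1/3, and the value is (14)·(1/3) − 8 = -10/3.
For the column player: with q = P(C1), equating U's and D's payoffs gives 12q − 6 = −6q − 2 ⇒ q = 2/9.

-10/3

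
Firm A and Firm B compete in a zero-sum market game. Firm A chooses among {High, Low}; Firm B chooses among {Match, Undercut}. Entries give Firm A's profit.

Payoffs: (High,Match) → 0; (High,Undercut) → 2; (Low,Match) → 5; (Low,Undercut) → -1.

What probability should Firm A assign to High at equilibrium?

Row minima: High → 0, Low → -1; maximin = 0.
Column maxima: Match → 5, Undercut → 2; minimax = 2.
0 ≠ 2, so there is no saddle point; optimal play is mixed.
Let Firm A play High with probability p. Expected payoff against Match: 0p + 5(1−p) = −5p + 5; against Undercut: 2p + (-1)(1−p) = 3p − 1.
Setting these equal: −5p + 5 = 3p − 1 ⇒ −8p = -6 ⇒ p = 3/4, and the value is (-5)·(3/4) + 5 = 5/4.
For Firm B: with q = P(Match), equating High's and Low's payoffs gives −2q + 2 = 6q − 1 ⇒ q = 3/8.

3/4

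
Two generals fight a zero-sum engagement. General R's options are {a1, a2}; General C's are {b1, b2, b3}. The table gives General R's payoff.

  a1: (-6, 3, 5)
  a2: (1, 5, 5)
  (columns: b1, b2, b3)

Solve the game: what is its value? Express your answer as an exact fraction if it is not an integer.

1

Row minima: a1 → -6, a2 → 1; maximin = 1.
Column maxima: b1 → 1, b2 → 5, b3 → 5; minimax = 1.
Since maximin = minimax = 1, there is a saddle point and the value is 1.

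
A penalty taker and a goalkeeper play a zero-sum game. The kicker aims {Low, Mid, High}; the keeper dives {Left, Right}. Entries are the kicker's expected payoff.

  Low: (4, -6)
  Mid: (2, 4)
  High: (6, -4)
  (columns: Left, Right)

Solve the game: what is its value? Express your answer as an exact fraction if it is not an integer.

8/3

Row minima: Low → -6, Mid → 2, High → -4; maximin = 2.
Column maxima: Left → 6, Right → 4; minimax = 4.
2 ≠ 4, so there is no saddle point; optimal play is mixed.
Low is strictly dominated by High, so the kicker never plays it.
On the remaining 2×2 (Mid, High vs Left, Right):
Let the kicker play Mid with probability p. Expected payoff against Left: 2p + 6(1−p) = −4p + 6; against Right: 4p + (-4)(1−p) = 8p − 4.
Setting these equal: −4p + 6 = 8p − 4 ⇒ −12p = -10 ⇒ p = 5/6, and the value is (-4)·(5/6) + 6 = 8/3.
For the keeper: with q = P(Left), equating Mid's and High's payoffs gives −2q + 4 = 10q − 4 ⇒ q = 2/3.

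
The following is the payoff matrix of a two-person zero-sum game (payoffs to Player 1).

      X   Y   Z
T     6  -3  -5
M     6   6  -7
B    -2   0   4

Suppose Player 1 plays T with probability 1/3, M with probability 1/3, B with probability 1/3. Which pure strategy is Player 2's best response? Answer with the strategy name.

If Player 2 plays X, Player 1's expected payoff is (1/3)·6 + (1/3)·6 + (1/3)·(-2) = 10/3.
If Player 2 plays Y, Player 1's expected payoff is (1/3)·(-3) + (1/3)·6 + (1/3)·0 = 1.
If Player 2 plays Z, Player 1's expected payoff is (1/3)·(-5) + (1/3)·(-7) + (1/3)·4 = -8/3.
Player 2 minimizes Player 1's payoff; the smallest is -8/3, so the best response is Z.

Z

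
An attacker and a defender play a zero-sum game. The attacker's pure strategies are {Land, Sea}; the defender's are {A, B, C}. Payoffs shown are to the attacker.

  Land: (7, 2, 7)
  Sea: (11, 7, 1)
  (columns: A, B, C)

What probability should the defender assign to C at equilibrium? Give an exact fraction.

Row minima: Land → 2, Sea → 1; maximin = 2.
Column maxima: A → 11, B → 7, C → 7; minimax = 7.
2 ≠ 7, so there is no saddle point; optimal play is mixed.
A is strictly dominated by B (it gives the attacker strictly more in every row), so the defender never plays it.
On the remaining 2×2 (Land, Sea vs B, C):
Let the attacker play Land with probability p. Expected payoff against B: 2p + 7(1−p) = −5p + 7; against C: 7p + 1(1−p) = 6p + 1.
Setting these equal: −5p + 7 = 6p + 1 ⇒ −11p = -6 ⇒ p = 6/11, and the value is (-5)·(6/11) + 7 = 47/11.
For the defender: with q = P(B), equating Land's and Sea's payoffs gives −5q + 7 = 6q + 1 ⇒ q = 6/11.

5/11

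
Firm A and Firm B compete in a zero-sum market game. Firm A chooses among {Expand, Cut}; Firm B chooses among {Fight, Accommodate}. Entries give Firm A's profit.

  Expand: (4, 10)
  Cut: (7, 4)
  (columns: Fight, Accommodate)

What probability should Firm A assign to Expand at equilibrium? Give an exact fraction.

1/3

Row minima: Expand → 4, Cut → 4; maximin = 4.
Column maxima: Fight → 7, Accommodate → 10; minimax = 7.
4 ≠ 7, so there is no saddle point; optimal play is mixed.
Let Firm A play Expand with probability p. Expected payoff against Fight: 4p + 7(1−p) = −3p + 7; against Accommodate: 10p + 4(1−p) = 6p + 4.
Setting these equal: −3p + 7 = 6p + 4 ⇒ −9p = -3 ⇒ p = 1/3, and the value is (-3)·(1/3) + 7 = 6.
For Firm B: with q = P(Fight), equating Expand's and Cut's payoffs gives −6q + 10 = 3q + 4 ⇒ q = 2/3.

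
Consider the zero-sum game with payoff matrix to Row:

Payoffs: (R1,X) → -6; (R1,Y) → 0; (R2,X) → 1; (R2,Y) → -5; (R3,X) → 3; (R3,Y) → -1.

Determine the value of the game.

Row minima: R1 → -6, R2 → -5, R3 → -1; maximin = -1.
Column maxima: X → 3, Y → 0; minimax = 0.
-1 ≠ 0, so there is no saddle point; optimal play is mixed.
R2 is strictly dominated by R3, so Row never plays it.
On the remaining 2×2 (R1, R3 vs X, Y):
Let Row play R1 with probability p. Expected payoff against X: (-6)p + 3(1−p) = −9p + 3; against Y: 0p + (-1)(1−p) = p − 1.
Setting these equal: −9p + 3 = p − 1 ⇒ −10p = -4 ⇒ p = 2/5, and the value is (-9)·(2/5) + 3 = -3/5.
For Column: with q = P(X), equating R1's and R3's payoffs gives −6q = 4q − 1 ⇒ q = 1/10.

-3/5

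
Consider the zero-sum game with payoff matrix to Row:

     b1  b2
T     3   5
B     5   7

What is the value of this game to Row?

Row minima: T → 3, B → 5; maximin = 5.
Column maxima: b1 → 5, b2 → 7; minimax = 5.
Since maximin = minimax = 5, there is a saddle point and the value is 5.

5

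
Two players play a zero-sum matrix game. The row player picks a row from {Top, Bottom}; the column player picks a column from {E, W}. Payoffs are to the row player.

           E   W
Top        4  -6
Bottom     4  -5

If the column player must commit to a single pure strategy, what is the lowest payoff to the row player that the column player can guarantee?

-5

Column maxima: E → 4, W → -5.
The smallest of these is -5.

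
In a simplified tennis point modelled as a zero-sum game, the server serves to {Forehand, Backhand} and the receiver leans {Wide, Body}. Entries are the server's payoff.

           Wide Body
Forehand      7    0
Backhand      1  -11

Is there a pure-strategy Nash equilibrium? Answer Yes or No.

Yes

Row minima: Forehand → 0, Backhand → -11; maximin = 0.
Column maxima: Wide → 7, Body → 0; minimax = 0.
maximin = minimax = 0, so a saddle point exists.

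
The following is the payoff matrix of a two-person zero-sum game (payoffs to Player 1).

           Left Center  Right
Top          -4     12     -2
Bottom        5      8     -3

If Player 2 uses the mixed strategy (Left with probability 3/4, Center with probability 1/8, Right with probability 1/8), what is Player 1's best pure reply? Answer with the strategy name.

Bottom

Expected payoff of Top: (3/4)·(-4) + (1/8)·12 + (1/8)·(-2) = -7/4.
Expected payoff of Bottom: (3/4)·5 + (1/8)·8 + (1/8)·(-3) = 35/8.
The largest is 35/8, so Player 1's best response is Bottom.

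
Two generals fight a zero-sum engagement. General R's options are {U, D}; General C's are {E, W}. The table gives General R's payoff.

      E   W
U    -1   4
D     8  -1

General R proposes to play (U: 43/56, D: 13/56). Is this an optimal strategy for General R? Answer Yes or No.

No

Against E this mix gives (43/56)·(-1) + (13/56)·8 = 61/56.
Against W this mix gives (43/56)·4 + (13/56)·(-1) = 159/56.
General C will play E, holding General R to 61/56. Shifting weight toward the row that does better against E would raise this floor (the equalizing mix achieves 31/14 against both E and W), so the proposed strategy is not optimal.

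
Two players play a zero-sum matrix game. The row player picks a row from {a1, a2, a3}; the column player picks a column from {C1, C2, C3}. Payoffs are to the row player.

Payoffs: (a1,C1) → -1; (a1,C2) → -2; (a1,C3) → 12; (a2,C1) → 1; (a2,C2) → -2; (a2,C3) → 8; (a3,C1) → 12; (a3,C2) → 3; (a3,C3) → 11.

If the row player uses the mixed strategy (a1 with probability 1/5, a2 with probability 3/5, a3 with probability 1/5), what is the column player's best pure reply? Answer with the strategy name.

If the column player plays C1, the row player's expected payoff is (1/5)·(-1) + (3/5)·1 + (1/5)·12 = 14/5.
If the column player plays C2, the row player's expected payoff is (1/5)·(-2) + (3/5)·(-2) + (1/5)·3 = -1.
If the column player plays C3, the row player's expected payoff is (1/5)·12 + (3/5)·8 + (1/5)·11 = 47/5.
The column player minimizes the row player's payoff; the smallest is -1, so the best response is C2.

C2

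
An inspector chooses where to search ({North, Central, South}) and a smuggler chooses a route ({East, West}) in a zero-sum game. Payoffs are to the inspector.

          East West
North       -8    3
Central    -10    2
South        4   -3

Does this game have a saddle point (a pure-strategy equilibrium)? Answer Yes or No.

No

Row minima: North → -8, Central → -10, South → -3; maximin = -3.
Column maxima: East → 4, West → 3; minimax = 3.
-3 ≠ 3, so no pure-strategy equilibrium exists.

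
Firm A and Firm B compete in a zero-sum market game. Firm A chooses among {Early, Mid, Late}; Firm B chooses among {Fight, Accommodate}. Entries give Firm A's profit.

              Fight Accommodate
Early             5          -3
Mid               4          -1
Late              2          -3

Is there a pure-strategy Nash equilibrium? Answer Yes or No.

Row minima: Early → -3, Mid → -1, Late → -3; maximin = -1.
Column maxima: Fight → 5, Accommodate → -1; minimax = -1.
maximin = minimax = -1, so a saddle point exists.

Yes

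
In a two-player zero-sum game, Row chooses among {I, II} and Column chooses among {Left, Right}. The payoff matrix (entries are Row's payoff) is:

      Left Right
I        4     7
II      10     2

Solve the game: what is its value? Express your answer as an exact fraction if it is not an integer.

62/11

Row minima: I → 4, II → 2; maximin = 4.
Column maxima: Left → 10, Right → 7; minimax = 7.
4 ≠ 7, so there is no saddle point; optimal play is mixed.
Let Row play I with probability p. Expected payoff against Left: 4p + 10(1−p) = −6p + 10; against Right: 7p + 2(1−p) = 5p + 2.
Setting these equal: −6p + 10 = 5p + 2 ⇒ −11p = -8 ⇒ p = 8/11, and the value is (-6)·(8/11) + 10 = 62/11.
For Column: with q = P(Left), equating I's and II's payoffs gives −3q + 7 = 8q + 2 ⇒ q = 5/11.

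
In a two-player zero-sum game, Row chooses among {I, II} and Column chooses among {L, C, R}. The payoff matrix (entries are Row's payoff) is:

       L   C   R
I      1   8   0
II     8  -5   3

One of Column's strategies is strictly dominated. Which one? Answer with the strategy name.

L

R holds Row's payoff strictly below L in every row: 0 < 1, 3 < 8.
So L is strictly dominated for Column.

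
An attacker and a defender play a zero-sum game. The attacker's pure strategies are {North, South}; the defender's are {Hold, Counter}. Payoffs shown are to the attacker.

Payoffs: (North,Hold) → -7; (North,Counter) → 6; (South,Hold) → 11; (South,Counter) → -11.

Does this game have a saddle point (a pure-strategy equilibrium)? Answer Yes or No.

No

Row minima: North → -7, South → -11; maximin = -7.
Column maxima: Hold → 11, Counter → 6; minimax = 6.
-7 ≠ 6, so no pure-strategy equilibrium exists.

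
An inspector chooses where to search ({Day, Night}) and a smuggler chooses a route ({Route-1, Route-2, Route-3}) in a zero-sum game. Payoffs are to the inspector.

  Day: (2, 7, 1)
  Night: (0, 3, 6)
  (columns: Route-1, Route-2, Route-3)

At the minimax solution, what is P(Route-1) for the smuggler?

5/7

Row minima: Day → 1, Night → 0; maximin = 1.
Column maxima: Route-1 → 2, Route-2 → 7, Route-3 → 6; minimax = 2.
1 ≠ 2, so there is no saddle point; optimal play is mixed.
Route-2 is strictly dominated by Route-1 (it gives the inspector strictly more in every row), so the smuggler never plays it.
On the remaining 2×2 (Day, Night vs Route-1, Route-3):
Let the inspector play Day with probability p. Expected payoff against Route-1: 2p + 0(1−p) = 2p; against Route-3: 1p + 6(1−p) = −5p + 6.
Setting these equal: 2p = −5p + 6 ⇒ 7p = 6 ⇒ p = 6/7, and the value is (2)·(6/7) = 12/7.
For the smuggler: with q = P(Route-1), equating Day's and Night's payoffs gives q + 1 = −6q + 6 ⇒ q = 5/7.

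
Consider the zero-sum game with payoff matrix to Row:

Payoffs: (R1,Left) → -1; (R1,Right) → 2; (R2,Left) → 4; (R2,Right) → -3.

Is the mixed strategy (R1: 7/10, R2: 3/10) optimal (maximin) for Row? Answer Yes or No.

Against Left this mix gives (7/10)·(-1) + (3/10)·4 = 1/2.
Against Right this mix gives (7/10)·2 + (3/10)·(-3) = 1/2.
All of Column's active replies (Left, Right) yield 1/2, and no column does worse for Row. The mix makes Column indifferent and guarantees 1/2, so it is optimal.

Yes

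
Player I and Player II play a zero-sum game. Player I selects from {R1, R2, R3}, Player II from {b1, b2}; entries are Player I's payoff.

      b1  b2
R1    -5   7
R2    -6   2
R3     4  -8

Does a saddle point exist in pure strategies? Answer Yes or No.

Row minima: R1 → -5, R2 → -6, R3 → -8; maximin = -5.
Column maxima: b1 → 4, b2 → 7; minimax = 4.
-5 ≠ 4, so no pure-strategy equilibrium exists.

No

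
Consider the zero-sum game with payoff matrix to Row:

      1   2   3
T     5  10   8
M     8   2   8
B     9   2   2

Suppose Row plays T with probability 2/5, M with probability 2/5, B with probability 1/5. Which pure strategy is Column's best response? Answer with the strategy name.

2

If Column plays 1, Row's expected payoff is (2/5)·5 + (2/5)·8 + (1/5)·9 = 7.
If Column plays 2, Row's expected payoff is (2/5)·10 + (2/5)·2 + (1/5)·2 = 26/5.
If Column plays 3, Row's expected payoff is (2/5)·8 + (2/5)·8 + (1/5)·2 = 34/5.
Column minimizes Row's payoff; the smallest is 26/5, so the best response is 2.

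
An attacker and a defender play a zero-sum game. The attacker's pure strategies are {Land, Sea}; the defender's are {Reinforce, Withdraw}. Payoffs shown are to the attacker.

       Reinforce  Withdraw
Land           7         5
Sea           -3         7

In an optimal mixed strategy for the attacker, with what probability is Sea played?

Row minima: Land → 5, Sea → -3; maximin = 5.
Column maxima: Reinforce → 7, Withdraw → 7; minimax = 7.
5 ≠ 7, so there is no saddle point; optimal play is mixed.
Let the attacker play Land with probability p. Expected payoff against Reinforce: 7p + (-3)(1−p) = 10p − 3; against Withdraw: 5p + 7(1−p) = −2p + 7.
Setting these equal: 10p − 3 = −2p + 7 ⇒ 12p = 10 ⇒ p = 5/6, and the value is (10)·(5/6) − 3 = 16/3.
For the defender: with q = P(Reinforce), equating Land's and Sea's payoffs gives 2q + 5 = −10q + 7 ⇒ q = 1/6.

1/6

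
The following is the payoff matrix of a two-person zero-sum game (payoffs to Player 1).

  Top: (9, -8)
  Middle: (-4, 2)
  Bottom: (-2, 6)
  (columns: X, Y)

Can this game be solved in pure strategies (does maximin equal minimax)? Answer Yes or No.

Row minima: Top → -8, Middle → -4, Bottom → -2; maximin = -2.
Column maxima: X → 9, Y → 6; minimax = 6.
-2 ≠ 6, so no pure-strategy equilibrium exists.

No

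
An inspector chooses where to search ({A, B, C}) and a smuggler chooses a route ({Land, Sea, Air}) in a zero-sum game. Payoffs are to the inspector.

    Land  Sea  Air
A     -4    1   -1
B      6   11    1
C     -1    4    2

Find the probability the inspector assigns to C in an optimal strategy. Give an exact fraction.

5/8

Row minima: A → -4, B → 1, C → -1; maximin = 1.
Column maxima: Land → 6, Sea → 11, Air → 2; minimax = 2.
1 ≠ 2, so there is no saddle point; optimal play is mixed.
A is strictly dominated by B, so the inspector never plays it.
Sea is strictly dominated by Land (it gives the inspector strictly more in every row), so the smuggler never plays it.
On the remaining 2×2 (B, C vs Land, Air):
Let the inspector play B with probability p. Expected payoff against Land: 6p + (-1)(1−p) = 7p − 1; against Air: 1p + 2(1−p) = −p + 2.
Setting these equal: 7p − 1 = −p + 2 ⇒ 8p = 3 ⇒ p = 3/8, and the value is (7)·(3/8) − 1 = 13/8.
For the smuggler: with q = P(Land), equating B's and C's payoffs gives 5q + 1 = −3q + 2 ⇒ q = 1/8.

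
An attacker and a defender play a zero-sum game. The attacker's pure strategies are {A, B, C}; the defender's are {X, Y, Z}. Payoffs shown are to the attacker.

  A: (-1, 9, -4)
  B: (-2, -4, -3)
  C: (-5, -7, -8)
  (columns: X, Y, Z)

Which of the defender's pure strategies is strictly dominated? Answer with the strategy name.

Z holds the attacker's payoff strictly below X in every row: -4 < -1, -3 < -2, -8 < -5.
So X is strictly dominated for the defender.

X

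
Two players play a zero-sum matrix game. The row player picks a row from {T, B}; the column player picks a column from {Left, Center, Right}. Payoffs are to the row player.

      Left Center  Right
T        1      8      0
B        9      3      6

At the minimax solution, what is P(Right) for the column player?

5/11

Row minima: T → 0, B → 3; maximin = 3.
Column maxima: Left → 9, Center → 8, Right → 6; minimax = 6.
3 ≠ 6, so there is no saddle point; optimal play is mixed.
Left is strictly dominated by Right (it gives the row player strictly more in every row), so the column player never plays it.
On the remaining 2×2 (T, B vs Center, Right):
Let the row player play T with probability p. Expected payoff against Center: 8p + 3(1−p) = 5p + 3; against Right: 0p + 6(1−p) = −6p + 6.
Setting these equal: 5p + 3 = −6p + 6 ⇒ 11p = 3 ⇒ p = 3/11, and the value is (5)·(3/11) + 3 = 48/11.
For the column player: with q = P(Center), equating T's and B's payoffs gives 8q = −3q + 6 ⇒ q = 6/11.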